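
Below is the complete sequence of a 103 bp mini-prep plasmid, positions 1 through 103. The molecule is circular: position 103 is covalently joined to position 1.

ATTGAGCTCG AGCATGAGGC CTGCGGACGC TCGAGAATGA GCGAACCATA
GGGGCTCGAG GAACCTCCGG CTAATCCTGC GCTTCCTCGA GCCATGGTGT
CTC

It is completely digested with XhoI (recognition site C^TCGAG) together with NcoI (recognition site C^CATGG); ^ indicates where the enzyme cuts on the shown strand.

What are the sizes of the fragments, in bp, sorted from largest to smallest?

31, 25, 23, 18, 6 bp

XhoI sites (CTCGAG) start at positions 7, 30, 55, 86.
XhoI cuts after the first base of each site, so after positions 7, 30, 55, 86.
The NcoI site (CCATGG) starts at position 92.
NcoI cuts after the first base of each site, so after position 92.
Combined cut positions: 7, 30, 55, 86, 92.
Circular molecule, 5 cuts → 5 fragments:
  8–30 → 23 bp
  31–55 → 25 bp
  56–86 → 31 bp
  87–92 → 6 bp
  93–103 then 1–7 → 11 + 7 = 18 bp
Sorted largest to smallest: 31, 25, 23, 18, 6 bp.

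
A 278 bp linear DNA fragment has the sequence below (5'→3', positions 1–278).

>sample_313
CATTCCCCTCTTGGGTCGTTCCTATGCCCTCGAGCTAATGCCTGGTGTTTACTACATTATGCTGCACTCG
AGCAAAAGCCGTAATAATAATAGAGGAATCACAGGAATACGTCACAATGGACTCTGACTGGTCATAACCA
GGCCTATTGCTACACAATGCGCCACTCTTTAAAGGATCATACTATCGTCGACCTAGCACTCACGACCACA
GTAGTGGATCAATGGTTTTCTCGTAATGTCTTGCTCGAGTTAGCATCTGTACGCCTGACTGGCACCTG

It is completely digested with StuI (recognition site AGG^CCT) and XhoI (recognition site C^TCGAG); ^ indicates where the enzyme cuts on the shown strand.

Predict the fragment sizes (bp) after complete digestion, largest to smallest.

102, 75, 38, 34, 29 bp

The StuI site (AGGCCT) starts at position 140.
StuI cuts after base 3 of each site, so after position 142.
XhoI sites (CTCGAG) start at positions 29, 67, 244.
XhoI cuts after the first base of each site, so after positions 29, 67, 244.
Combined cut positions: 29, 67, 142, 244.
Linear molecule, 4 cuts → 5 fragments:
  1–29 → 29 bp
  30–67 → 38 bp
  68–142 → 75 bp
  143–244 → 102 bp
  245–278 → 34 bp
Sorted largest to smallest: 102, 75, 38, 34, 29 bp.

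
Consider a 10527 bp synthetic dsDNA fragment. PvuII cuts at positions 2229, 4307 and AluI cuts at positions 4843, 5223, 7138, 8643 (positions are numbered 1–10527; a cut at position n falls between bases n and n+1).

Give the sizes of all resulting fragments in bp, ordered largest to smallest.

2229, 2078, 1915, 1884, 1505, 536, 380 bp

Combined cut positions (sorted): 2229, 4307, 4843, 5223, 7138, 8643.
Linear molecule, 6 cuts → 7 fragments:
  2229 − 0 = 2229 bp
  4307 − 2229 = 2078 bp
  4843 − 4307 = 536 bp
  5223 − 4843 = 380 bp
  7138 − 5223 = 1915 bp
  8643 − 7138 = 1505 bp
  10527 − 8643 = 1884 bp
Sorted largest to smallest: 2229, 2078, 1915, 1884, 1505, 536, 380 bp.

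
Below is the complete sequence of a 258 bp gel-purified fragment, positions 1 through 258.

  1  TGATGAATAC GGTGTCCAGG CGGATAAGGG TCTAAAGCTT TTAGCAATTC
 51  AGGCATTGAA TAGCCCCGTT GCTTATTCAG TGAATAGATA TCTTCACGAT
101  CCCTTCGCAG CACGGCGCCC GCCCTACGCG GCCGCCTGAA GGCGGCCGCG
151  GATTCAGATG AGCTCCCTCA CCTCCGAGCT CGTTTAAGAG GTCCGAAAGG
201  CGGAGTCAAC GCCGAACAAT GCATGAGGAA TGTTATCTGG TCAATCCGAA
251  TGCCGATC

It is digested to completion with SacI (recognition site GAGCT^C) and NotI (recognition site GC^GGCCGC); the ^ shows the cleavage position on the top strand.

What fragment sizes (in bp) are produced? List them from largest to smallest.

SacI sites (GAGCTC) start at positions 160, 176.
SacI cuts after base 5 of each site (before the last base), so after positions 164, 180.
NotI sites (GCGGCCGC) start at positions 128, 142.
NotI cuts after base 2 of each site, so after positions 129, 143.
Combined cut positions: 129, 143, 164, 180.
Linear molecule, 4 cuts → 5 fragments:
  1–129 → 129 bp
  130–143 → 14 bp
  144–164 → 21 bp
  165–180 → 16 bp
  181–258 → 78 bp
Sorted largest to smallest: 129, 78, 21, 16, 14 bp.

129, 78, 21, 16, 14 bp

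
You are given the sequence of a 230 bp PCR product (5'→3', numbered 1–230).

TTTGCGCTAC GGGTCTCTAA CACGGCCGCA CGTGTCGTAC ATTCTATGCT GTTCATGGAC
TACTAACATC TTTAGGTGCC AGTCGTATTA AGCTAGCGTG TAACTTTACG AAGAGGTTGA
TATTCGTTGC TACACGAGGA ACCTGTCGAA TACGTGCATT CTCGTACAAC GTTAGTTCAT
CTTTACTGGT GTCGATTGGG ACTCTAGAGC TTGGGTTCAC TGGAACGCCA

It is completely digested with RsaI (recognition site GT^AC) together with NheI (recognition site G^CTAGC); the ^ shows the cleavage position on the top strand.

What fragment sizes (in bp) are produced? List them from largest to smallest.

73, 65, 54, 38 bp

RsaI sites (GTAC) start at positions 37, 164.
RsaI cuts after base 2 of each site, so after positions 38, 165.
The NheI site (GCTAGC) starts at position 92.
NheI cuts after the first base of each site, so after position 92.
Combined cut positions: 38, 92, 165.
Linear molecule, 3 cuts → 4 fragments:
  1–38 → 38 bp
  39–92 → 54 bp
  93–165 → 73 bp
  166–230 → 65 bp
Sorted largest to smallest: 73, 65, 54, 38 bp.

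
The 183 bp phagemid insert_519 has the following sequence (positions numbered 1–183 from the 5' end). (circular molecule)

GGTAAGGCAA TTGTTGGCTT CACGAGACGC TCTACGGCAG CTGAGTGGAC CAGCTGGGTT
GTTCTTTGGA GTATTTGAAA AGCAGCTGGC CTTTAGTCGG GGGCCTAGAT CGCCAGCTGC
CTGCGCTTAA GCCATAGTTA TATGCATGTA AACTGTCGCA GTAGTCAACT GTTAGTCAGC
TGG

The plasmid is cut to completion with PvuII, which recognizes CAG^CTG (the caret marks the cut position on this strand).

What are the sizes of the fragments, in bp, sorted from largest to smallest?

63, 44, 32, 31, 13 bp

PvuII sites (CAGCTG) start at positions 38, 51, 83, 114, 177.
PvuII cuts after base 3 of each site, so after positions 40, 53, 85, 116, 179.
Circular molecule, 5 cuts → 5 fragments:
  41–53 → 13 bp
  54–85 → 32 bp
  86–116 → 31 bp
  117–179 → 63 bp
  180–183 then 1–40 → 4 + 40 = 44 bp
Sorted largest to smallest: 63, 44, 32, 31, 13 bp.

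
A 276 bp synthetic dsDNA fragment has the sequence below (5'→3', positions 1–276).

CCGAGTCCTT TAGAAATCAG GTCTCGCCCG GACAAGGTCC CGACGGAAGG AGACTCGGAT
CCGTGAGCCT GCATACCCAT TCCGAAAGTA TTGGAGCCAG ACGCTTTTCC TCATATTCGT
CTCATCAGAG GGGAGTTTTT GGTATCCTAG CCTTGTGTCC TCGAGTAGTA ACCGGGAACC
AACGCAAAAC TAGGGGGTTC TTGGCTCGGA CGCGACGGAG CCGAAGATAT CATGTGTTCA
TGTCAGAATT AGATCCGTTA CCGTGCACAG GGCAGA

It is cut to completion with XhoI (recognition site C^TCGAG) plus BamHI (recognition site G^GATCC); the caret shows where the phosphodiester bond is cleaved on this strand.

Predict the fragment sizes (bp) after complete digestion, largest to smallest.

The XhoI site (CTCGAG) starts at position 160.
XhoI cuts after the first base of each site, so after position 160.
The BamHI site (GGATCC) starts at position 57.
BamHI cuts after the first base of each site, so after position 57.
Combined cut positions: 57, 160.
Linear molecule, 2 cuts → 3 fragments:
  1–57 → 57 bp
  58–160 → 103 bp
  161–276 → 116 bp
Sorted largest to smallest: 116, 103, 57 bp.

116, 103, 57 bp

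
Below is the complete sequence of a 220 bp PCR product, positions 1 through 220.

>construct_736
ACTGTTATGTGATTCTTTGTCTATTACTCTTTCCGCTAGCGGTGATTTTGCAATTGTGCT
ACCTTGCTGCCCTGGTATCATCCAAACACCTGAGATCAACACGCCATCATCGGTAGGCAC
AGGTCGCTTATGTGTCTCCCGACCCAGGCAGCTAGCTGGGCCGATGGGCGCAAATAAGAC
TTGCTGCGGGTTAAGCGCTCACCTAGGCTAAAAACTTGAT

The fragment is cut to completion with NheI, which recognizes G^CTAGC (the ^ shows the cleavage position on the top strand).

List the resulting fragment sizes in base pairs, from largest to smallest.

NheI sites (GCTAGC) start at positions 35, 151.
NheI cuts after the first base of each site, so after positions 35, 151.
Linear molecule, 2 cuts → 3 fragments:
  1–35 → 35 bp
  36–151 → 116 bp
  152–220 → 69 bp
Sorted largest to smallest: 116, 69, 35 bp.

116, 69, 35 bp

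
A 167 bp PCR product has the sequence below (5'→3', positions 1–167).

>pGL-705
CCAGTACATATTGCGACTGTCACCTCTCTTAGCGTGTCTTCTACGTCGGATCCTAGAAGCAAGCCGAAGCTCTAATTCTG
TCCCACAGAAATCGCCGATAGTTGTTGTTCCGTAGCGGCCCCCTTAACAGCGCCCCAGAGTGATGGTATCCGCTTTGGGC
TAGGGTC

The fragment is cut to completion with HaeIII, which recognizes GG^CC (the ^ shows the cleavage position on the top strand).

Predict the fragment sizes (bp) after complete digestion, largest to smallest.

118, 49 bp

The HaeIII site (GGCC) starts at position 117.
HaeIII cuts after base 2 of each site, so after position 118.
Linear molecule, 1 cut → 2 fragments:
  1–118 → 118 bp
  119–167 → 49 bp
Sorted largest to smallest: 118, 49 bp.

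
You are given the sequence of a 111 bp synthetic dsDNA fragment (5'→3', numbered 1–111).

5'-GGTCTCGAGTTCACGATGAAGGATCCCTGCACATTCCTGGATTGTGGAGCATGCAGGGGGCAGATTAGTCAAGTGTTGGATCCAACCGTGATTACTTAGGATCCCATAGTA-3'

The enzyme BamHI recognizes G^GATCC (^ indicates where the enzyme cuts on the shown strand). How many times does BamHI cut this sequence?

GGATCC occurs starting at positions 21, 78, 99.
BamHI cuts at 3 sites.

3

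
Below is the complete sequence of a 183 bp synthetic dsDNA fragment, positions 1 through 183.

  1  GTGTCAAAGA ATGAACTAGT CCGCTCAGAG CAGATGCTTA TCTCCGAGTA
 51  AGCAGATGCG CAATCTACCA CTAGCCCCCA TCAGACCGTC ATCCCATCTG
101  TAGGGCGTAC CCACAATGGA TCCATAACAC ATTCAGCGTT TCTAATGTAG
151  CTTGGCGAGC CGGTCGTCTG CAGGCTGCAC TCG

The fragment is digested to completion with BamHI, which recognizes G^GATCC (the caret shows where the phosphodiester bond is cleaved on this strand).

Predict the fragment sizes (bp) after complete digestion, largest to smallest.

The BamHI site (GGATCC) starts at position 118.
BamHI cuts after the first base of each site, so after position 118.
Linear molecule, 1 cut → 2 fragments:
  1–118 → 118 bp
  119–183 → 65 bp
Sorted largest to smallest: 118, 65 bp.

118, 65 bp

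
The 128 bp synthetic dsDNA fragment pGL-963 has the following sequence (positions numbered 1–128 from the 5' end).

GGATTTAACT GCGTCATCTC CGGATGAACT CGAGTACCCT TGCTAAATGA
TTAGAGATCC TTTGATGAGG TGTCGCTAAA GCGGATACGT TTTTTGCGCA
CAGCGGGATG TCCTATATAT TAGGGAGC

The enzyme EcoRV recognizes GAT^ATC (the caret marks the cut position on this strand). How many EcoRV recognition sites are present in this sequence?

No occurrence of GATATC is present in the sequence.
EcoRV does not cut: 0 sites.

0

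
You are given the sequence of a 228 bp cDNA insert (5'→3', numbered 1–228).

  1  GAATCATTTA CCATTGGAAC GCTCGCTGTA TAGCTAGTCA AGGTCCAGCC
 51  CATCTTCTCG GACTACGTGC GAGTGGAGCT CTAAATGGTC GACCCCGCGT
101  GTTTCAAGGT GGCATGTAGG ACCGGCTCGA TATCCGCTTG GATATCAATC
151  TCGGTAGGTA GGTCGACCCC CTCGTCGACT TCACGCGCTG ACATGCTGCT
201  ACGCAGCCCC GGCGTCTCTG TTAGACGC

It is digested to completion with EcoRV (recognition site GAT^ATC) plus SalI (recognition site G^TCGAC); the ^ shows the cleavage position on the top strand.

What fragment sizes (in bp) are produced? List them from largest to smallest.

88, 54, 43, 19, 12, 12 bp

EcoRV sites (GATATC) start at positions 129, 141.
EcoRV cuts after base 3 of each site, so after positions 131, 143.
SalI sites (GTCGAC) start at positions 88, 162, 174.
SalI cuts after the first base of each site, so after positions 88, 162, 174.
Combined cut positions: 88, 131, 143, 162, 174.
Linear molecule, 5 cuts → 6 fragments:
  1–88 → 88 bp
  89–131 → 43 bp
  132–143 → 12 bp
  144–162 → 19 bp
  163–174 → 12 bp
  175–228 → 54 bp
Sorted largest to smallest: 88, 54, 43, 19, 12, 12 bp.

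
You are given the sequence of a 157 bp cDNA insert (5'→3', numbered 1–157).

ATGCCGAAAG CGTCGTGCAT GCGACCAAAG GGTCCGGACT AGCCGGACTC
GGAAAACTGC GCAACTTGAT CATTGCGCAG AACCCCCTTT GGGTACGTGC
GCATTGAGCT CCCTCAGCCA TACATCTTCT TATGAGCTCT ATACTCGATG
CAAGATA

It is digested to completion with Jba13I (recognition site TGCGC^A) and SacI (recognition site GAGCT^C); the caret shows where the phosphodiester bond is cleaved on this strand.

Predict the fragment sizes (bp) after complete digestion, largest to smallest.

Jba13I sites (TGCGCA) start at positions 58, 74, 98.
Jba13I cuts after base 5 of each site (before the last base), so after positions 62, 78, 102.
SacI sites (GAGCTC) start at positions 106, 134.
SacI cuts after base 5 of each site (before the last base), so after positions 110, 138.
Combined cut positions: 62, 78, 102, 110, 138.
Linear molecule, 5 cuts → 6 fragments:
  1–62 → 62 bp
  63–78 → 16 bp
  79–102 → 24 bp
  103–110 → 8 bp
  111–138 → 28 bp
  139–157 → 19 bp
Sorted largest to smallest: 62, 28, 24, 19, 16, 8 bp.

62, 28, 24, 19, 16, 8 bp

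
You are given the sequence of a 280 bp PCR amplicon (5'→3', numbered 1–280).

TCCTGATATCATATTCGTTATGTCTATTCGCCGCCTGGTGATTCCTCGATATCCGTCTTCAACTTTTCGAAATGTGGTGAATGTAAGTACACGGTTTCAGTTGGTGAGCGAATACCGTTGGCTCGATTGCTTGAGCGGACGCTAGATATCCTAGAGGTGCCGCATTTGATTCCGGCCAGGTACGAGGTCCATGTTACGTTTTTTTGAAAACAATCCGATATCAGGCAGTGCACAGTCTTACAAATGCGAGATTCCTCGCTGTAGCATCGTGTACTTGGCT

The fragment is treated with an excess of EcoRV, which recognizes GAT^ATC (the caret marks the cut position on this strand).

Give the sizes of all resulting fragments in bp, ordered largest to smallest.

97, 72, 61, 43, 7 bp

EcoRV sites (GATATC) start at positions 5, 48, 145, 217.
EcoRV cuts after base 3 of each site, so after positions 7, 50, 147, 219.
Linear molecule, 4 cuts → 5 fragments:
  1–7 → 7 bp
  8–50 → 43 bp
  51–147 → 97 bp
  148–219 → 72 bp
  220–280 → 61 bp
Sorted largest to smallest: 97, 72, 61, 43, 7 bp.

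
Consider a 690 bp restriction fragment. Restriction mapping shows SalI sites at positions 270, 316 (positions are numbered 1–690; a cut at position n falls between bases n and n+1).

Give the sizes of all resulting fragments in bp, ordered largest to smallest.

Linear molecule, 2 cuts → 3 fragments:
  270 − 0 = 270 bp
  316 − 270 = 46 bp
  690 − 316 = 374 bp
Sorted largest to smallest: 374, 270, 46 bp.

374, 270, 46 bp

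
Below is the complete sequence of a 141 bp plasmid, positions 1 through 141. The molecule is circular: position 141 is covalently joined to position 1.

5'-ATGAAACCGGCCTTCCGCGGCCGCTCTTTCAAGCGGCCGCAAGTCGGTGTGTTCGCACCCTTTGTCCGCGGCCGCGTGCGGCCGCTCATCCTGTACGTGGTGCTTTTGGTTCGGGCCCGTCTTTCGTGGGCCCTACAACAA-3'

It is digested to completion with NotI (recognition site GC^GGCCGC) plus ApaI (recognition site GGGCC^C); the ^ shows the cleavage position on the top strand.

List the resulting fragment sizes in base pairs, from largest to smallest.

NotI sites (GCGGCCGC) start at positions 17, 33, 68, 78.
NotI cuts after base 2 of each site, so after positions 18, 34, 69, 79.
ApaI sites (GGGCCC) start at positions 113, 128.
ApaI cuts after base 5 of each site (before the last base), so after positions 117, 132.
Combined cut positions: 18, 34, 69, 79, 117, 132.
Circular molecule, 6 cuts → 6 fragments:
  19–34 → 16 bp
  35–69 → 35 bp
  70–79 → 10 bp
  80–117 → 38 bp
  118–132 → 15 bp
  133–141 then 1–18 → 9 + 18 = 27 bp
Sorted largest to smallest: 38, 35, 27, 16, 15, 10 bp.

38, 35, 27, 16, 15, 10 bp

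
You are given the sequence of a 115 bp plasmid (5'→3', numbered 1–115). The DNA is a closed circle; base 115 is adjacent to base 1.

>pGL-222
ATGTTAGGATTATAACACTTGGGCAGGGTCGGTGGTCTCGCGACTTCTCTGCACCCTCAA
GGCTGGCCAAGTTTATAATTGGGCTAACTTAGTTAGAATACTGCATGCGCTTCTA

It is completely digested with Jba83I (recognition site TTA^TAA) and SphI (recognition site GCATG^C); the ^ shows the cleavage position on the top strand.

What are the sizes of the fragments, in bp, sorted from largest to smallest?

63, 32, 20 bp

Jba83I sites (TTATAA) start at positions 10, 73.
Jba83I cuts after base 3 of each site, so after positions 12, 75.
The SphI site (GCATGC) starts at position 103.
SphI cuts after base 5 of each site (before the last base), so after position 107.
Combined cut positions: 12, 75, 107.
Circular molecule, 3 cuts → 3 fragments:
  13–75 → 63 bp
  76–107 → 32 bp
  108–115 then 1–12 → 8 + 12 = 20 bp
Sorted largest to smallest: 63, 32, 20 bp.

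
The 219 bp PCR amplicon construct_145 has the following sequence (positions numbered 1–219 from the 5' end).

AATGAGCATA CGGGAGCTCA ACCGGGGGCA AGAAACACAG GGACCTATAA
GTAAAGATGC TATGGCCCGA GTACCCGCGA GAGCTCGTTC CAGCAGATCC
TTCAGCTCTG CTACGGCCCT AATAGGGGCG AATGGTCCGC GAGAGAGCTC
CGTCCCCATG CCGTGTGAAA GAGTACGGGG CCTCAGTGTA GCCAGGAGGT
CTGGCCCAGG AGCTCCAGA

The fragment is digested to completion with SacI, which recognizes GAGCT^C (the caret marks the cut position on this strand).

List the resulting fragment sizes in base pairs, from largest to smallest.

67, 65, 64, 18, 5 bp

SacI sites (GAGCTC) start at positions 14, 81, 145, 210.
SacI cuts after base 5 of each site (before the last base), so after positions 18, 85, 149, 214.
Linear molecule, 4 cuts → 5 fragments:
  1–18 → 18 bp
  19–85 → 67 bp
  86–149 → 64 bp
  150–214 → 65 bp
  215–219 → 5 bp
Sorted largest to smallest: 67, 65, 64, 18, 5 bp.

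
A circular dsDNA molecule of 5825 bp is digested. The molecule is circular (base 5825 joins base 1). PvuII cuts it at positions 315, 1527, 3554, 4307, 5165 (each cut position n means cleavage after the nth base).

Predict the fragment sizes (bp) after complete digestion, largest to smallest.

Circular molecule, 5 cuts → 5 fragments:
  1527 − 315 = 1212 bp
  3554 − 1527 = 2027 bp
  4307 − 3554 = 753 bp
  5165 − 4307 = 858 bp
  wrap: 5825 − 5165 + 315 = 975 bp
Sorted largest to smallest: 2027, 1212, 975, 858, 753 bp.

2027, 1212, 975, 858, 753 bp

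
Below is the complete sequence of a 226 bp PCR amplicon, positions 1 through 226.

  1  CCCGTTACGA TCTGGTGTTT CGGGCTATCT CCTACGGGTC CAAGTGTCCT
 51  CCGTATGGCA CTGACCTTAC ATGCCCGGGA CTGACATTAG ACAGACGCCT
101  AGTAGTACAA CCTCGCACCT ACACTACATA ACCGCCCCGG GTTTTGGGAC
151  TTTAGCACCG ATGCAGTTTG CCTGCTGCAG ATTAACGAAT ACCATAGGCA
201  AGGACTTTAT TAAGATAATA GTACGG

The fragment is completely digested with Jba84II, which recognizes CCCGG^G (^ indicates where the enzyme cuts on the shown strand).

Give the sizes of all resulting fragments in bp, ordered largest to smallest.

86, 78, 62 bp

Jba84II sites (CCCGGG) start at positions 74, 136.
Jba84II cuts after base 5 of each site (before the last base), so after positions 78, 140.
Linear molecule, 2 cuts → 3 fragments:
  1–78 → 78 bp
  79–140 → 62 bp
  141–226 → 86 bp
Sorted largest to smallest: 86, 78, 62 bp.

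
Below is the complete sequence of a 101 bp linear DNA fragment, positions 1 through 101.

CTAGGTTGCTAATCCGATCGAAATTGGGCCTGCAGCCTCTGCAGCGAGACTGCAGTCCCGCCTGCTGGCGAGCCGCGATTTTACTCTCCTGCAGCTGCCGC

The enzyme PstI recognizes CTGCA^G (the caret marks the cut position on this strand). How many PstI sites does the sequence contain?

4

CTGCAG occurs starting at positions 30, 39, 50, 89.
PstI cuts at 4 sites.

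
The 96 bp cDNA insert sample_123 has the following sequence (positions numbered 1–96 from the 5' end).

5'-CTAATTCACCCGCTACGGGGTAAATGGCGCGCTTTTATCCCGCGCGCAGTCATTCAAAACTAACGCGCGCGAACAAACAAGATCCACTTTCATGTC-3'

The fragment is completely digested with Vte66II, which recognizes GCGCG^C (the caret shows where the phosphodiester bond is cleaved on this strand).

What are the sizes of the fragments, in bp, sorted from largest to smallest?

Vte66II sites (GCGCGC) start at positions 27, 42, 65.
Vte66II cuts after base 5 of each site (before the last base), so after positions 31, 46, 69.
Linear molecule, 3 cuts → 4 fragments:
  1–31 → 31 bp
  32–46 → 15 bp
  47–69 → 23 bp
  70–96 → 27 bp
Sorted largest to smallest: 31, 27, 23, 15 bp.

31, 27, 23, 15 bp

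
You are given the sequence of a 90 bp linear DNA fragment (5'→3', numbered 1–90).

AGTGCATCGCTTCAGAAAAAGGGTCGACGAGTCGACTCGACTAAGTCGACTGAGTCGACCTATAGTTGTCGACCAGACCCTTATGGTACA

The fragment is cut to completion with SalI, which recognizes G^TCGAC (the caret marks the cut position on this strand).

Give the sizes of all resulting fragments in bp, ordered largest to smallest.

23, 22, 14, 14, 9, 8 bp

SalI sites (GTCGAC) start at positions 23, 31, 45, 54, 68.
SalI cuts after the first base of each site, so after positions 23, 31, 45, 54, 68.
Linear molecule, 5 cuts → 6 fragments:
  1–23 → 23 bp
  24–31 → 8 bp
  32–45 → 14 bp
  46–54 → 9 bp
  55–68 → 14 bp
  69–90 → 22 bp
Sorted largest to smallest: 23, 22, 14, 14, 9, 8 bp.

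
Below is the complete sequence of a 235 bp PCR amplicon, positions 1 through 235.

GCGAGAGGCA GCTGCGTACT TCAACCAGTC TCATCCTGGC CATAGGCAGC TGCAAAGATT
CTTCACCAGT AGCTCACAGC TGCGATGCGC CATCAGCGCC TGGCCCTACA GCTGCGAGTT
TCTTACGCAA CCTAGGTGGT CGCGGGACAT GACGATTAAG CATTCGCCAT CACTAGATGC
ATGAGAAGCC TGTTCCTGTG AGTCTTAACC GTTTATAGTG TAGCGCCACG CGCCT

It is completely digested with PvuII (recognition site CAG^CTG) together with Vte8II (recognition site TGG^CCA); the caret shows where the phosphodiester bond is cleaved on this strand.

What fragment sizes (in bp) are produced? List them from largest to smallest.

124, 32, 30, 28, 11, 10 bp

PvuII sites (CAGCTG) start at positions 9, 47, 77, 109.
PvuII cuts after base 3 of each site, so after positions 11, 49, 79, 111.
The Vte8II site (TGGCCA) starts at position 37.
Vte8II cuts after base 3 of each site, so after position 39.
Combined cut positions: 11, 39, 49, 79, 111.
Linear molecule, 5 cuts → 6 fragments:
  1–11 → 11 bp
  12–39 → 28 bp
  40–49 → 10 bp
  50–79 → 30 bp
  80–111 → 32 bp
  112–235 → 124 bp
Sorted largest to smallest: 124, 32, 30, 28, 11, 10 bp.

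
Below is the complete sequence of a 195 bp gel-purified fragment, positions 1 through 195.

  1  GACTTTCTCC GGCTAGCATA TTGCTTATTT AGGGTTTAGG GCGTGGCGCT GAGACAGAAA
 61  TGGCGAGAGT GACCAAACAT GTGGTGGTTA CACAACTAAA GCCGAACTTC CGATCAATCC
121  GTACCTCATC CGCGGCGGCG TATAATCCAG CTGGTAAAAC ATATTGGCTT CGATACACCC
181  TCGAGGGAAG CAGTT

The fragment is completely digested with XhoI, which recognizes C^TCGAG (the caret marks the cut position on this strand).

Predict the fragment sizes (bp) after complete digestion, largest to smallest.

The XhoI site (CTCGAG) starts at position 180.
XhoI cuts after the first base of each site, so after position 180.
Linear molecule, 1 cut → 2 fragments:
  1–180 → 180 bp
  181–195 → 15 bp
Sorted largest to smallest: 180, 15 bp.

180, 15 bp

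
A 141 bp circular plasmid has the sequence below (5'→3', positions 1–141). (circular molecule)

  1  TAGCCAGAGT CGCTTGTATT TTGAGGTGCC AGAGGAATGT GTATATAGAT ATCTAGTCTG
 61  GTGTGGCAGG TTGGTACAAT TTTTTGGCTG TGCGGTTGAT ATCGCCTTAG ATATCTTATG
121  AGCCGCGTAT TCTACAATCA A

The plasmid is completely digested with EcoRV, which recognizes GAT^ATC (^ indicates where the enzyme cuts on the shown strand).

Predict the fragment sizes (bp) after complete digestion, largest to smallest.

EcoRV sites (GATATC) start at positions 48, 98, 110.
EcoRV cuts after base 3 of each site, so after positions 50, 100, 112.
Circular molecule, 3 cuts → 3 fragments:
  51–100 → 50 bp
  101–112 → 12 bp
  113–141 then 1–50 → 29 + 50 = 79 bp
Sorted largest to smallest: 79, 50, 12 bp.

79, 50, 12 bp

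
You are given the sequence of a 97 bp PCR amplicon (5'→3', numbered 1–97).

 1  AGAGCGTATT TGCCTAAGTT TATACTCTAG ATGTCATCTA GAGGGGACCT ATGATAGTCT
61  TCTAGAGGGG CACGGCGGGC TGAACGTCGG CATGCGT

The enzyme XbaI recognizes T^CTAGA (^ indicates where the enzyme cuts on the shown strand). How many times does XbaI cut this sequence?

TCTAGA occurs starting at positions 26, 37, 61.
XbaI cuts at 3 sites.

3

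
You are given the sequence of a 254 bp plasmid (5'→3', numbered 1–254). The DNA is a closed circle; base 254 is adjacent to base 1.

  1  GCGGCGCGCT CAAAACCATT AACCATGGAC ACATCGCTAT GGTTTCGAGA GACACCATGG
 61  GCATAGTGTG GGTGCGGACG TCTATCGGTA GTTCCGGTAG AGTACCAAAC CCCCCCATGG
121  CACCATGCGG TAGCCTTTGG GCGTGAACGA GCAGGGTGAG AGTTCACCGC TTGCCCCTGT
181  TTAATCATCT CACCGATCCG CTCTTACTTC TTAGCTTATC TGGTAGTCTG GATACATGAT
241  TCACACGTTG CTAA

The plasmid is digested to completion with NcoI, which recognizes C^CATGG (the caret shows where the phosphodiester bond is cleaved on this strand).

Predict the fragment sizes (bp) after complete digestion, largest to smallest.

NcoI sites (CCATGG) start at positions 23, 55, 115.
NcoI cuts after the first base of each site, so after positions 23, 55, 115.
Circular molecule, 3 cuts → 3 fragments:
  24–55 → 32 bp
  56–115 → 60 bp
  116–254 then 1–23 → 139 + 23 = 162 bp
Sorted largest to smallest: 162, 60, 32 bp.

162, 60, 32 bp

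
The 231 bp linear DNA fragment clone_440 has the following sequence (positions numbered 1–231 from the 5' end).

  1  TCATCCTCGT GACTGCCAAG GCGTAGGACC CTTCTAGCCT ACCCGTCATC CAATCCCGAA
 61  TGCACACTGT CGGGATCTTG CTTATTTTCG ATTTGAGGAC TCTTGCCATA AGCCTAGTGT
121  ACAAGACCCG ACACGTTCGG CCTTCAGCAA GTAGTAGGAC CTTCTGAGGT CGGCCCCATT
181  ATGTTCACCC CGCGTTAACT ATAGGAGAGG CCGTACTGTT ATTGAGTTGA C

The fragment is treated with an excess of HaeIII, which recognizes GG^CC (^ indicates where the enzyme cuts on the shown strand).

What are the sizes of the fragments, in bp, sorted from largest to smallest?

HaeIII sites (GGCC) start at positions 139, 172, 209.
HaeIII cuts after base 2 of each site, so after positions 140, 173, 210.
Linear molecule, 3 cuts → 4 fragments:
  1–140 → 140 bp
  141–173 → 33 bp
  174–210 → 37 bp
  211–231 → 21 bp
Sorted largest to smallest: 140, 37, 33, 21 bp.

140, 37, 33, 21 bp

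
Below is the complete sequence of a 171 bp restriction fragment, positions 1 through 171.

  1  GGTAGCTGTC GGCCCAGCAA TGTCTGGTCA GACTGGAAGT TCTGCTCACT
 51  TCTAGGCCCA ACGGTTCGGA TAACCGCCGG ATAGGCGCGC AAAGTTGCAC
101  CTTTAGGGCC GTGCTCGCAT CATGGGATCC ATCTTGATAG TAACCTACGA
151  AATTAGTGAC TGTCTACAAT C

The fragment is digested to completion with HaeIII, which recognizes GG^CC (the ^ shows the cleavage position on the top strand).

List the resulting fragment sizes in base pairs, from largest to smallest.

63, 52, 44, 12 bp

HaeIII sites (GGCC) start at positions 11, 55, 107.
HaeIII cuts after base 2 of each site, so after positions 12, 56, 108.
Linear molecule, 3 cuts → 4 fragments:
  1–12 → 12 bp
  13–56 → 44 bp
  57–108 → 52 bp
  109–171 → 63 bp
Sorted largest to smallest: 63, 52, 44, 12 bp.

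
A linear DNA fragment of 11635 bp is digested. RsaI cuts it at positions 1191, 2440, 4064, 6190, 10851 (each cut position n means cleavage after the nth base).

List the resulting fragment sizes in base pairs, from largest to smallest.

Linear molecule, 5 cuts → 6 fragments:
  1191 − 0 = 1191 bp
  2440 − 1191 = 1249 bp
  4064 − 2440 = 1624 bp
  6190 − 4064 = 2126 bp
  10851 − 6190 = 4661 bp
  11635 − 10851 = 784 bp
Sorted largest to smallest: 4661, 2126, 1624, 1249, 1191, 784 bp.

4661, 2126, 1624, 1249, 1191, 784 bp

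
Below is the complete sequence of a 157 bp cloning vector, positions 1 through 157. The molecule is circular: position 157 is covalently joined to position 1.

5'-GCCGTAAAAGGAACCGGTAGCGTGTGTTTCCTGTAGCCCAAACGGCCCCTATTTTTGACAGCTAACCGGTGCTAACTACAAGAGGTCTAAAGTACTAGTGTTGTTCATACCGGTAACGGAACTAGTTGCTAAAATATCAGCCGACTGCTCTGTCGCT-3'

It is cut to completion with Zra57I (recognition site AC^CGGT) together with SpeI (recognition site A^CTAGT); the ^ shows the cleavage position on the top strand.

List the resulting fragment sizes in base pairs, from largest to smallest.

Zra57I sites (ACCGGT) start at positions 13, 65, 109.
Zra57I cuts after base 2 of each site, so after positions 14, 66, 110.
SpeI sites (ACTAGT) start at positions 94, 121.
SpeI cuts after the first base of each site, so after positions 94, 121.
Combined cut positions: 14, 66, 94, 110, 121.
Circular molecule, 5 cuts → 5 fragments:
  15–66 → 52 bp
  67–94 → 28 bp
  95–110 → 16 bp
  111–121 → 11 bp
  122–157 then 1–14 → 36 + 14 = 50 bp
Sorted largest to smallest: 52, 50, 28, 16, 11 bp.

52, 50, 28, 16, 11 bp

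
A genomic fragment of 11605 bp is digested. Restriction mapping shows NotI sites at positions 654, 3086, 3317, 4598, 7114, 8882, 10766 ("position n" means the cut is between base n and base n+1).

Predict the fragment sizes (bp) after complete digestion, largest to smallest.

2516, 2432, 1884, 1768, 1281, 839, 654, 231 bp

Linear molecule, 7 cuts → 8 fragments:
  654 − 0 = 654 bp
  3086 − 654 = 2432 bp
  3317 − 3086 = 231 bp
  4598 − 3317 = 1281 bp
  7114 − 4598 = 2516 bp
  8882 − 7114 = 1768 bp
  10766 − 8882 = 1884 bp
  11605 − 10766 = 839 bp
Sorted largest to smallest: 2516, 2432, 1884, 1768, 1281, 839, 654, 231 bp.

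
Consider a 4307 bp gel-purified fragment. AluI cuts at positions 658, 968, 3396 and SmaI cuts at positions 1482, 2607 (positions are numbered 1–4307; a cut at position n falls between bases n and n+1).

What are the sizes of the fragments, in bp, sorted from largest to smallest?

Combined cut positions (sorted): 658, 968, 1482, 2607, 3396.
Linear molecule, 5 cuts → 6 fragments:
  658 − 0 = 658 bp
  968 − 658 = 310 bp
  1482 − 968 = 514 bp
  2607 − 1482 = 1125 bp
  3396 − 2607 = 789 bp
  4307 − 3396 = 911 bp
Sorted largest to smallest: 1125, 911, 789, 658, 514, 310 bp.

1125, 911, 789, 658, 514, 310 bp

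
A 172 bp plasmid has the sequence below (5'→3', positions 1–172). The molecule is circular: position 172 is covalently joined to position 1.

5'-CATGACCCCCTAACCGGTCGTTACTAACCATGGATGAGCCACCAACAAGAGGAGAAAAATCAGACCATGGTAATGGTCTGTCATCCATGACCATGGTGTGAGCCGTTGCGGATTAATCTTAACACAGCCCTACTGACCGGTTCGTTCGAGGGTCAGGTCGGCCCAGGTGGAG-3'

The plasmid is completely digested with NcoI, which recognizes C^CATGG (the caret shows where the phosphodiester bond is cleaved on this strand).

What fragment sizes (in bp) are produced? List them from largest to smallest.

109, 37, 26 bp

NcoI sites (CCATGG) start at positions 28, 65, 91.
NcoI cuts after the first base of each site, so after positions 28, 65, 91.
Circular molecule, 3 cuts → 3 fragments:
  29–65 → 37 bp
  66–91 → 26 bp
  92–172 then 1–28 → 81 + 28 = 109 bp
Sorted largest to smallest: 109, 37, 26 bp.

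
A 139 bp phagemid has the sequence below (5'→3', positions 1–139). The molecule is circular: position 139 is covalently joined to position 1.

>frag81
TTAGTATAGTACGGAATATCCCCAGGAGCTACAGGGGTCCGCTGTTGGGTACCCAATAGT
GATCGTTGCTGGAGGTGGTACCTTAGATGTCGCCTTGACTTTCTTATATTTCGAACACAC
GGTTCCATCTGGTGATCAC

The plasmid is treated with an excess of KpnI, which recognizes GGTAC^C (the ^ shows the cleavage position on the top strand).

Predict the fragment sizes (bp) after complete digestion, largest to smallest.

KpnI sites (GGTACC) start at positions 48, 77.
KpnI cuts after base 5 of each site (before the last base), so after positions 52, 81.
Circular molecule, 2 cuts → 2 fragments:
  53–81 → 29 bp
  82–139 then 1–52 → 58 + 52 = 110 bp
Sorted largest to smallest: 110, 29 bp.

110, 29 bp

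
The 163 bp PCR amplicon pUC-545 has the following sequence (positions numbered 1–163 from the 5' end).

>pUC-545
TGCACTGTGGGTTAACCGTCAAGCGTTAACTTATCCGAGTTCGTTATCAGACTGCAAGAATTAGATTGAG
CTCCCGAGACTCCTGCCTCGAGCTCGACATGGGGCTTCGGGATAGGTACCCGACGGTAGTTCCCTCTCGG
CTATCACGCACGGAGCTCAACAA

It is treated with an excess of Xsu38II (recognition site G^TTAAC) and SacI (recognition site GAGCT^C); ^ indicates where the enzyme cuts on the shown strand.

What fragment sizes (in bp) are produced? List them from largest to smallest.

63, 47, 22, 14, 11, 6 bp

Xsu38II sites (GTTAAC) start at positions 11, 25.
Xsu38II cuts after the first base of each site, so after positions 11, 25.
SacI sites (GAGCTC) start at positions 68, 90, 153.
SacI cuts after base 5 of each site (before the last base), so after positions 72, 94, 157.
Combined cut positions: 11, 25, 72, 94, 157.
Linear molecule, 5 cuts → 6 fragments:
  1–11 → 11 bp
  12–25 → 14 bp
  26–72 → 47 bp
  73–94 → 22 bp
  95–157 → 63 bp
  158–163 → 6 bp
Sorted largest to smallest: 63, 47, 22, 14, 11, 6 bp.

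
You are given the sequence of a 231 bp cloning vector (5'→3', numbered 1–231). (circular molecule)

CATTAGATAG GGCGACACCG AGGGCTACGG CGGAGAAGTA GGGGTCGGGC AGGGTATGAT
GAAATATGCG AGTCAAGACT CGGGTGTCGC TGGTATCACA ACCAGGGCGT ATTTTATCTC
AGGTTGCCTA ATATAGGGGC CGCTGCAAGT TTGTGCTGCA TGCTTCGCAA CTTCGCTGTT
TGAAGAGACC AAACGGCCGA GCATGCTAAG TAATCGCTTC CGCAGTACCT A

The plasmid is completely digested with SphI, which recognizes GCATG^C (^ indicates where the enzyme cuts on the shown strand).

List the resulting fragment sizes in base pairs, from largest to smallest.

188, 43 bp

SphI sites (GCATGC) start at positions 158, 201.
SphI cuts after base 5 of each site (before the last base), so after positions 162, 205.
Circular molecule, 2 cuts → 2 fragments:
  163–205 → 43 bp
  206–231 then 1–162 → 26 + 162 = 188 bp
Sorted largest to smallest: 188, 43 bp.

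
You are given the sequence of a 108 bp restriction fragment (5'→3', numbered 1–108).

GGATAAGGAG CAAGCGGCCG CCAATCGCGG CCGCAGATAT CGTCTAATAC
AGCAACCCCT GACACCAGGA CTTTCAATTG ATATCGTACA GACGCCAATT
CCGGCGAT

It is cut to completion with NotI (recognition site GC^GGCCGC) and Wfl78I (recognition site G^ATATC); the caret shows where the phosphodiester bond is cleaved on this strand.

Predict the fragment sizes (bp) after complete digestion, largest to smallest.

NotI sites (GCGGCCGC) start at positions 14, 27.
NotI cuts after base 2 of each site, so after positions 15, 28.
Wfl78I sites (GATATC) start at positions 36, 80.
Wfl78I cuts after the first base of each site, so after positions 36, 80.
Combined cut positions: 15, 28, 36, 80.
Linear molecule, 4 cuts → 5 fragments:
  1–15 → 15 bp
  16–28 → 13 bp
  29–36 → 8 bp
  37–80 → 44 bp
  81–108 → 28 bp
Sorted largest to smallest: 44, 28, 15, 13, 8 bp.

44, 28, 15, 13, 8 bp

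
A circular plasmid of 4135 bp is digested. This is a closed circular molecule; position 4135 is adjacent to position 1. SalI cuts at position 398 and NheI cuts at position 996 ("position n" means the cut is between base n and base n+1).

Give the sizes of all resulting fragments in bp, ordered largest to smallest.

Combined cut positions (sorted): 398, 996.
Circular molecule, 2 cuts → 2 fragments:
  996 − 398 = 598 bp
  wrap: 4135 − 996 + 398 = 3537 bp
Sorted largest to smallest: 3537, 598 bp.

3537, 598 bp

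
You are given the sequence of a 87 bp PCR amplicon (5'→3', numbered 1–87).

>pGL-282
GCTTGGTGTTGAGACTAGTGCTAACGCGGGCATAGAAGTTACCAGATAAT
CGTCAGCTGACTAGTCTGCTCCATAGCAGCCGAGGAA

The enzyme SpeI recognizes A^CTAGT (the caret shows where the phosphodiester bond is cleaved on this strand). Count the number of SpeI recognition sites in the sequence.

ACTAGT occurs starting at positions 14, 60.
SpeI cuts at 2 sites.

2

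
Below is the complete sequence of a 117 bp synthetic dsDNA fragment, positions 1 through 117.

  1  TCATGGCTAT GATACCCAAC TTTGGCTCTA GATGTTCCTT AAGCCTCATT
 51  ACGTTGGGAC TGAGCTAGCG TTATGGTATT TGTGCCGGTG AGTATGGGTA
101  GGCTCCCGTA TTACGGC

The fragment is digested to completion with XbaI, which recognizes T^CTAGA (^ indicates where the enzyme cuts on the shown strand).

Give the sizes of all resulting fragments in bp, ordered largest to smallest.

The XbaI site (TCTAGA) starts at position 27.
XbaI cuts after the first base of each site, so after position 27.
Linear molecule, 1 cut → 2 fragments:
  1–27 → 27 bp
  28–117 → 90 bp
Sorted largest to smallest: 90, 27 bp.

90, 27 bp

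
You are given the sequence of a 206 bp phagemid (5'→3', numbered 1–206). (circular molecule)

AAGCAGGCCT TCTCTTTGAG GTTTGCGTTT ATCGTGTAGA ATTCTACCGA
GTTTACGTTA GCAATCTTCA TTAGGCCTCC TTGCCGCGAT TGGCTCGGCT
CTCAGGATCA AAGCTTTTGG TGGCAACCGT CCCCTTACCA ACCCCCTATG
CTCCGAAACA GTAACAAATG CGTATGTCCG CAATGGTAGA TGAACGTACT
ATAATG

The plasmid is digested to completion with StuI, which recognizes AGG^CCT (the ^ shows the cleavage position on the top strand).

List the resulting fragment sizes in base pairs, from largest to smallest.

StuI sites (AGGCCT) start at positions 5, 73.
StuI cuts after base 3 of each site, so after positions 7, 75.
Circular molecule, 2 cuts → 2 fragments:
  8–75 → 68 bp
  76–206 then 1–7 → 131 + 7 = 138 bp
Sorted largest to smallest: 138, 68 bp.

138, 68 bp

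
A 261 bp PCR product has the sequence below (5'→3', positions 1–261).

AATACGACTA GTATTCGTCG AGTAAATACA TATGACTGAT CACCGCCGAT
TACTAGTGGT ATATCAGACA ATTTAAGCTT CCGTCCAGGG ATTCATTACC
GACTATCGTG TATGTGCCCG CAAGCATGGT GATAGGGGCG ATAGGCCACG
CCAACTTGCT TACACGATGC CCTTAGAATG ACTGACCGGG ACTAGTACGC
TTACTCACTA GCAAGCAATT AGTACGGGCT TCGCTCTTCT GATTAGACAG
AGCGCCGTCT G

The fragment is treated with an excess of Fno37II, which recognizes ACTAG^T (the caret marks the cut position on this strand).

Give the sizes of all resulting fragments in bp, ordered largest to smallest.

Fno37II sites (ACTAGT) start at positions 7, 52, 191.
Fno37II cuts after base 5 of each site (before the last base), so after positions 11, 56, 195.
Linear molecule, 3 cuts → 4 fragments:
  1–11 → 11 bp
  12–56 → 45 bp
  57–195 → 139 bp
  196–261 → 66 bp
Sorted largest to smallest: 139, 66, 45, 11 bp.

139, 66, 45, 11 bp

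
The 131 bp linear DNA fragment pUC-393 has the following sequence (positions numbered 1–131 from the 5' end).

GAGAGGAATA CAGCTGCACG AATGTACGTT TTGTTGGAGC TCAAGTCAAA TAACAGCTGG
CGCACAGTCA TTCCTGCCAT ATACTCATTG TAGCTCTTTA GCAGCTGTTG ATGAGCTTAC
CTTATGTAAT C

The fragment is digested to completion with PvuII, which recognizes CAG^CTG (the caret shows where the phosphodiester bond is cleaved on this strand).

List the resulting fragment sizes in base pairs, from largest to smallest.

48, 43, 27, 13 bp

PvuII sites (CAGCTG) start at positions 11, 54, 102.
PvuII cuts after base 3 of each site, so after positions 13, 56, 104.
Linear molecule, 3 cuts → 4 fragments:
  1–13 → 13 bp
  14–56 → 43 bp
  57–104 → 48 bp
  105–131 → 27 bp
Sorted largest to smallest: 48, 43, 27, 13 bp.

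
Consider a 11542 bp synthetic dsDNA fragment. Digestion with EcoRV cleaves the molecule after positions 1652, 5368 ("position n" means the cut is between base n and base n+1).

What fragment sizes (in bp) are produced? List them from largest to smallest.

Linear molecule, 2 cuts → 3 fragments:
  1652 − 0 = 1652 bp
  5368 − 1652 = 3716 bp
  11542 − 5368 = 6174 bp
Sorted largest to smallest: 6174, 3716, 1652 bp.

6174, 3716, 1652 bp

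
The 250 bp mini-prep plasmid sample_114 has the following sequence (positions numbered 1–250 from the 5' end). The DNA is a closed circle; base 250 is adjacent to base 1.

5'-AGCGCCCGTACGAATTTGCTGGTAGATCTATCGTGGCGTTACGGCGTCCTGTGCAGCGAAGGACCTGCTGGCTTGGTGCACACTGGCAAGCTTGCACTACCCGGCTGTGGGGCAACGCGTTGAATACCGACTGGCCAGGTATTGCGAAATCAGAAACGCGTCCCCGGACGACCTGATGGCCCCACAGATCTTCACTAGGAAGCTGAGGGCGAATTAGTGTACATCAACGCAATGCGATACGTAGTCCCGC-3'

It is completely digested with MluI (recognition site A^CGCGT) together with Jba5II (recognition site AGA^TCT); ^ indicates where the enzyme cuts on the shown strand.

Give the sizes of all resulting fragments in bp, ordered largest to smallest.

89, 88, 41, 32 bp

MluI sites (ACGCGT) start at positions 115, 156.
MluI cuts after the first base of each site, so after positions 115, 156.
Jba5II sites (AGATCT) start at positions 24, 186.
Jba5II cuts after base 3 of each site, so after positions 26, 188.
Combined cut positions: 26, 115, 156, 188.
Circular molecule, 4 cuts → 4 fragments:
  27–115 → 89 bp
  116–156 → 41 bp
  157–188 → 32 bp
  189–250 then 1–26 → 62 + 26 = 88 bp
Sorted largest to smallest: 89, 88, 41, 32 bp.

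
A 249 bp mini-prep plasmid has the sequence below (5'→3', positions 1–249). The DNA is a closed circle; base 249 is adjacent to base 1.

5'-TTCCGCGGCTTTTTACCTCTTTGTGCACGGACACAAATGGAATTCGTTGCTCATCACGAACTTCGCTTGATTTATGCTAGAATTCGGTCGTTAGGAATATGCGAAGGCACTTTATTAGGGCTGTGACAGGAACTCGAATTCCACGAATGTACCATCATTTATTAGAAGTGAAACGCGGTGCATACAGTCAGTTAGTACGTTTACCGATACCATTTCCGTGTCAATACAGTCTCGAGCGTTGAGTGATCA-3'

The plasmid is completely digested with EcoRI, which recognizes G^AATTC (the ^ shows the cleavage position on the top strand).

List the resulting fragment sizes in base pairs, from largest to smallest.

153, 56, 40 bp

EcoRI sites (GAATTC) start at positions 40, 80, 136.
EcoRI cuts after the first base of each site, so after positions 40, 80, 136.
Circular molecule, 3 cuts → 3 fragments:
  41–80 → 40 bp
  81–136 → 56 bp
  137–249 then 1–40 → 113 + 40 = 153 bp
Sorted largest to smallest: 153, 56, 40 bp.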